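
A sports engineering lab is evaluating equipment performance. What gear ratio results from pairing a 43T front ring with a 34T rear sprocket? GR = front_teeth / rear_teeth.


GR = front_teeth / rear_teeth
GR = 43 / 34
GR = 1.2647

1.2647


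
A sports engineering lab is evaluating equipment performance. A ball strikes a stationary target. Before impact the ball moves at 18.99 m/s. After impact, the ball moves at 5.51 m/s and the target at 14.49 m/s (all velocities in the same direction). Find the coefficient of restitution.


e = (v2_after - v1_after) / (v1_before - v2_before)
Numerator = 14.49 - 5.51 = 8.98
Denominator = 18.99 - 0 = 18.99
e = 8.98 / 18.99 = 0.4729

0.4729


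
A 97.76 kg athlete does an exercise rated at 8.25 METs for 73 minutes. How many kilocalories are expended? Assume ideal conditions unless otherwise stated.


kcal = MET * mass * time_hr
Convert time: 73 min = 1.2167 hr
kcal = 8.25 * 97.76 * 1.2167
kcal = 981.266 kcal

981.266 kcal


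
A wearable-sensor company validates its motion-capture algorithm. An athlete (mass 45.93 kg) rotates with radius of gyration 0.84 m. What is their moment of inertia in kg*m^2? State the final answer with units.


I = m * k^2
I = 45.93 * 0.84^2
I = 45.93 * 0.7056 = 32.4082 kg*m^2

32.4082 kg*m^2


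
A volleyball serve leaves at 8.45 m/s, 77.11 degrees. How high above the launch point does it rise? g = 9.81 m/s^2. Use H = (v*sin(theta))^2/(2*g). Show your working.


H = (v*sin(theta))^2 / (2*g)
vy = v*sin(theta) = 8.45 * sin(77.11 deg) = 8.2371 m/s
H = vy^2 / (2*g) = 67.8492 / (2*9.81)
H = 67.8492 / 19.62 = 3.4582 m

3.4582 m


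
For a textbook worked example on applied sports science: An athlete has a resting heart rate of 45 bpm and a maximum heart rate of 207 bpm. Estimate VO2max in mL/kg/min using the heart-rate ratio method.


VO2max = 15.3 * HRmax / HRrest
VO2max = 15.3 * 207 / 45
VO2max = 3167.1 / 45 = 70.38 mL/kg/min

70.38 mL/kg/min


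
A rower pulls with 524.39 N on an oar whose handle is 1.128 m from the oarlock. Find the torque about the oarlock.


tau = F * d
tau = 524.39 * 1.128
tau = 591.5119 N*m

591.5119 N*m


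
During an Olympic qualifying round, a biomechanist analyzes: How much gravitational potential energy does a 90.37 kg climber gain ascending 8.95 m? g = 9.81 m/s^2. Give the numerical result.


PE = m * g * h
PE = 90.37 * 9.81 * 8.95
PE = 886.5297 * 8.95 = 7934.4408 J

7934.4408 J


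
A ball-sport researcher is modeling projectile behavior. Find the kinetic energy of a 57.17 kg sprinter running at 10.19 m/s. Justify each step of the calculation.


KE = 0.5 * m * v^2
KE = 0.5 * 57.17 * 10.19^2
KE = 0.5 * 57.17 * 103.8361 = 2968.1549 J

2968.1549 J


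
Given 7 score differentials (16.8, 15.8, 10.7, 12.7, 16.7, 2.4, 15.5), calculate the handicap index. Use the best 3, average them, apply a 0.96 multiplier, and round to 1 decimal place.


All differentials: 16.8, 15.8, 10.7, 12.7, 16.7, 2.4, 15.5
Sorted: 2.4, 10.7, 12.7, 15.5, 15.8, 16.7, 16.8
Best 3: 2.4, 10.7, 12.7
Average of best = 25.8 / 3 = 8.6
Raw index = 8.6 * 0.96 = 8.256
Handicap index = round(8.256, 1) = 8.3

8.3


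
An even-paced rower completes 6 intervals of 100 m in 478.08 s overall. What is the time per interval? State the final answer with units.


Split time = total_time / n_laps = 478.08 / 6
Split time = 79.68 s per lap

79.68 s


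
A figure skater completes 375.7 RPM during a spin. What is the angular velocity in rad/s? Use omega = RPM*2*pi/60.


omega = RPM * 2 * pi / 60
omega = 375.7 * 2 * 3.14159 / 60
omega = 2360.5927 / 60 = 39.3432 rad/s

39.3432 rad/s


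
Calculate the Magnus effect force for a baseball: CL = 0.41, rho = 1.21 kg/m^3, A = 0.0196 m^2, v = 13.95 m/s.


FM = 0.5 * CL * rho * A * v^2
FM = 0.5 * 0.41 * 1.21 * 0.0196 * 13.95^2
v^2 = 194.6025
FM = 0.5 * 0.41 * 1.21 * 0.0196 * 194.6025 = 0.9461 N

0.9461 N


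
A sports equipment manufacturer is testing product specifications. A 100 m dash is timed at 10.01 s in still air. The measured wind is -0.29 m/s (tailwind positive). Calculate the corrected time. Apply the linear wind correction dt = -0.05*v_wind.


dt = -0.05 * v_wind = -0.05 * -0.29 = 0.0145 s
t_corrected = t_still + dt = 10.01 + (0.0145)
t_corrected = 10.0245 s

10.0245 s


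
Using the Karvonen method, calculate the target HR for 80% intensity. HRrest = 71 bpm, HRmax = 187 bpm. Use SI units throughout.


Target = HRrest + pct*(HRmax - HRrest)
Heart rate reserve = HRmax - HRrest = 187 - 71 = 116 bpm
Fraction = 80% = 0.8
Target = 71 + 0.8 * 116
Target = 71 + 92.8 = 163.8 bpm

163.8 bpm


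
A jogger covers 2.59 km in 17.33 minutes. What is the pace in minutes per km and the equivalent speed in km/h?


Pace = time / distance = 17.33 min / 2.59 km = 6.6911 min/km
Speed = distance / time_in_hours = 2.59 / 0.2888 hr
Speed = 8.9671 km/h

6.6911 min/km, 8.9671 km/h


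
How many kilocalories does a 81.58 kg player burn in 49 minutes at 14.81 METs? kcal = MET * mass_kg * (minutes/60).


kcal = MET * mass * time_hr
Convert time: 49 min = 0.8167 hr
kcal = 14.81 * 81.58 * 0.8167
kcal = 986.6965 kcal

986.6965 kcal


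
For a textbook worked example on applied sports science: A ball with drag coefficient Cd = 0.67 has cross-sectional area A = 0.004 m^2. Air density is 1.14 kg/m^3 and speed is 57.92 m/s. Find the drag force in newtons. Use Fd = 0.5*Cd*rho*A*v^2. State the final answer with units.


Fd = 0.5 * Cd * rho * A * v^2
Fd = 0.5 * 0.67 * 1.14 * 0.004 * 57.92^2
v^2 = 3354.7264
Fd = 0.5 * 0.67 * 1.14 * 0.004 * 3354.7264 = 5.1247 N

5.1247 N


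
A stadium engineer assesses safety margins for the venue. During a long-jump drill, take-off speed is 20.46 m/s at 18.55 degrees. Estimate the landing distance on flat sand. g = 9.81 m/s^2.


R = v^2 * sin(2*theta) / g
Convert angle to radians: theta = 18.55 deg = 0.3238 rad
sin(2*theta) = sin(0.6475) = 0.6032
R = 20.46^2 * 0.6032 / 9.81
R = 418.6116 * 0.6032 / 9.81 = 25.74 m

25.74 m


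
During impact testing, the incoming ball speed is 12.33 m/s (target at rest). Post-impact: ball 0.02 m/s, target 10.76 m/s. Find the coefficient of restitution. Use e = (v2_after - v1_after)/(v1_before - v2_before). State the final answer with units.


e = (v2_after - v1_after) / (v1_before - v2_before)
Numerator = 10.76 - 0.02 = 10.74
Denominator = 12.33 - 0 = 12.33
e = 10.74 / 12.33 = 0.871

0.871


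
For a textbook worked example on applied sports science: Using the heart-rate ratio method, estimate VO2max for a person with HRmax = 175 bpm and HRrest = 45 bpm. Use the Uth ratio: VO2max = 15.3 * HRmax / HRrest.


VO2max = 15.3 * HRmax / HRrest
VO2max = 15.3 * 175 / 45
VO2max = 2677.5 / 45 = 59.5 mL/kg/min

59.5 mL/kg/min


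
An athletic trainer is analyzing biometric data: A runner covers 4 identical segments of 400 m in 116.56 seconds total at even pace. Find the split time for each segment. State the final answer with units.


Split time = total_time / n_laps = 116.56 / 4
Split time = 29.14 s per lap

29.14 s


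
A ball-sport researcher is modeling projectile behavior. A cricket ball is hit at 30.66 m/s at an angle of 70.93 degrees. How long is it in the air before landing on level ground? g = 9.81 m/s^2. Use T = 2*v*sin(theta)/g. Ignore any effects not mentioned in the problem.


T = 2*v*sin(theta)/g
sin(theta) = sin(70.93 deg) = 0.9451
T = 2*30.66*0.9451 / 9.81
T = 57.9548 / 9.81 = 5.9077 s

5.9077 s


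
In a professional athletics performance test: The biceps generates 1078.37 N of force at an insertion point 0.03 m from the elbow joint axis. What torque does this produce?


tau = F * d
tau = 1078.37 * 0.03
tau = 32.3511 N*m

32.3511 N*m


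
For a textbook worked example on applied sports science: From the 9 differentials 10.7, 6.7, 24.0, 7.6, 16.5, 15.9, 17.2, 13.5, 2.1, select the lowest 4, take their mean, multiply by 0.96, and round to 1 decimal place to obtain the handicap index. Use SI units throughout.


All differentials: 10.7, 6.7, 24.0, 7.6, 16.5, 15.9, 17.2, 13.5, 2.1
Sorted: 2.1, 6.7, 7.6, 10.7, 13.5, 15.9, 16.5, 17.2, 24.0
Best 4: 2.1, 6.7, 7.6, 10.7
Average of best = 27.1 / 4 = 6.775
Raw index = 6.775 * 0.96 = 6.504
Handicap index = round(6.504, 1) = 6.5

6.5


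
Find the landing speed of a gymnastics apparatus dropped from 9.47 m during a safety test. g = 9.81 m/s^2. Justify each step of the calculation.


v = sqrt(2 * g * h)
v = sqrt(2 * 9.81 * 9.47)
v = sqrt(185.8014) = 13.6309 m/s

13.6309 m/s


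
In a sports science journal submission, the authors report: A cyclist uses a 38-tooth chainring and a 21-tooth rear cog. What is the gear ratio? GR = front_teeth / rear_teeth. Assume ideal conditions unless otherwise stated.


GR = front_teeth / rear_teeth
GR = 38 / 21
GR = 1.8095

1.8095


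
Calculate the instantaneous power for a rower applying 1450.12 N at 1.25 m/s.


P = F * v
P = 1450.12 * 1.25
P = 1812.65 W

1812.65 W


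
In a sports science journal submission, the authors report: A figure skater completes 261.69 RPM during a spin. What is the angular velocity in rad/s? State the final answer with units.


omega = RPM * 2 * pi / 60
omega = 261.69 * 2 * 3.14159 / 60
omega = 1644.2468 / 60 = 27.4041 rad/s

27.4041 rad/s


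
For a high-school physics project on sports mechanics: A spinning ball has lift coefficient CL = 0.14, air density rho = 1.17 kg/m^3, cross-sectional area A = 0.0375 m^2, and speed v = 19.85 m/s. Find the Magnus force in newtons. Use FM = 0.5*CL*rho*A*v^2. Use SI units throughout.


FM = 0.5 * CL * rho * A * v^2
FM = 0.5 * 0.14 * 1.17 * 0.0375 * 19.85^2
v^2 = 394.0225
FM = 0.5 * 0.14 * 1.17 * 0.0375 * 394.0225 = 1.2101 N

1.2101 N


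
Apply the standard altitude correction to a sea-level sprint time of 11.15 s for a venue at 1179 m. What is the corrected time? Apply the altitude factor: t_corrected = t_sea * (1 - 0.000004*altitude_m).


Correction factor = 1 - 0.000004 * 1179 = 0.995284
t_corrected = t_sea * factor = 11.15 * 0.995284
t_corrected = 11.0974 s

11.0974 s


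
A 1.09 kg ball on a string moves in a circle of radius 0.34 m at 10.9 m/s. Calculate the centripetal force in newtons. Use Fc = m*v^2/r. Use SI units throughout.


Fc = m * v^2 / r
v^2 = 10.9^2 = 118.81
Fc = 1.09 * 118.81 / 0.34
Fc = 129.5029 / 0.34 = 380.8909 N

380.8909 N


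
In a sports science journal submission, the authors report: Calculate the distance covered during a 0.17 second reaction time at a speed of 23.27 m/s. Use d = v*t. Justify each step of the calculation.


d = v * t
d = 23.27 * 0.17
d = 3.9559 m

3.9559 m


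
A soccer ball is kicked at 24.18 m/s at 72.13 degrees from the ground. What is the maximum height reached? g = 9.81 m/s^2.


H = (v*sin(theta))^2 / (2*g)
vy = v*sin(theta) = 24.18 * sin(72.13 deg) = 23.0134 m/s
H = vy^2 / (2*g) = 529.6185 / (2*9.81)
H = 529.6185 / 19.62 = 26.9938 m

26.9938 m


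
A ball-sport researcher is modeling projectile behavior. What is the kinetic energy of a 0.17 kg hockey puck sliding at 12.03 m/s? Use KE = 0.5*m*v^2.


KE = 0.5 * m * v^2
KE = 0.5 * 0.17 * 12.03^2
KE = 0.5 * 0.17 * 144.7209 = 12.3013 J

12.3013 J


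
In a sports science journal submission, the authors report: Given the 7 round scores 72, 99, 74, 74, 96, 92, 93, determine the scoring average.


Average = sum / n
Sum = 600
Average = 600 / 7 = 85.7143

85.7143


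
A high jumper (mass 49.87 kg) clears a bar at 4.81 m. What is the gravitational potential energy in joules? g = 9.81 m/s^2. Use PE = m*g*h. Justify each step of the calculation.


PE = m * g * h
PE = 49.87 * 9.81 * 4.81
PE = 489.2247 * 4.81 = 2353.1708 J

2353.1708 J


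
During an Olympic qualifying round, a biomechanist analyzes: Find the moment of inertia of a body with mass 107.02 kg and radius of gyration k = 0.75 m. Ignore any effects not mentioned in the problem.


I = m * k^2
I = 107.02 * 0.75^2
I = 107.02 * 0.5625 = 60.1987 kg*m^2

60.1987 kg*m^2


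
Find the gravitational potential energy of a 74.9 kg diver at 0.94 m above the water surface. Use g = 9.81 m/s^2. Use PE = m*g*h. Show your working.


PE = m * g * h
PE = 74.9 * 9.81 * 0.94
PE = 734.769 * 0.94 = 690.6829 J

690.6829 J


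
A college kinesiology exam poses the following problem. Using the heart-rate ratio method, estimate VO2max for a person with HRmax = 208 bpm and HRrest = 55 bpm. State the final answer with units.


VO2max = 15.3 * HRmax / HRrest
VO2max = 15.3 * 208 / 55
VO2max = 3182.4 / 55 = 57.8618 mL/kg/min

57.8618 mL/kg/min


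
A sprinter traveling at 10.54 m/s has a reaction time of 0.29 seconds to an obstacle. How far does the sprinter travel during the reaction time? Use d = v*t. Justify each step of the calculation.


d = v * t
d = 10.54 * 0.29
d = 3.0566 m

3.0566 m


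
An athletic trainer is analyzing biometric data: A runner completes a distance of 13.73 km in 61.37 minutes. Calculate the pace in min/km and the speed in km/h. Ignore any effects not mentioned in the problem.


Pace = time / distance = 61.37 min / 13.73 km = 4.4698 min/km
Speed = distance / time_in_hours = 13.73 / 1.0228 hr
Speed = 13.4235 km/h

4.4698 min/km, 13.4235 km/h


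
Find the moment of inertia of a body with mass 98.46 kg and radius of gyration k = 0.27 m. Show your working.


I = m * k^2
I = 98.46 * 0.27^2
I = 98.46 * 0.0729 = 7.1777 kg*m^2

7.1777 kg*m^2


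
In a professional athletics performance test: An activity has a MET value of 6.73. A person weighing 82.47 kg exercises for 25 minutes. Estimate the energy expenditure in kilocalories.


kcal = MET * mass * time_hr
Convert time: 25 min = 0.4167 hr
kcal = 6.73 * 82.47 * 0.4167
kcal = 231.2596 kcal

231.2596 kcal


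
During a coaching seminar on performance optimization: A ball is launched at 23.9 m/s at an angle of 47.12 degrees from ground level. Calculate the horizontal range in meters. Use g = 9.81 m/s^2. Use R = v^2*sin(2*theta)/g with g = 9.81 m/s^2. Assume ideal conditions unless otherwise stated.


R = v^2 * sin(2*theta) / g
Convert angle to radians: theta = 47.12 deg = 0.8224 rad
sin(2*theta) = sin(1.6448) = 0.9973
R = 23.9^2 * 0.9973 / 9.81
R = 571.21 * 0.9973 / 9.81 = 58.068 m

58.068 m


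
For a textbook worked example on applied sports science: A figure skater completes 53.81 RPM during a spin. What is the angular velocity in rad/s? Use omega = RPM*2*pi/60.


omega = RPM * 2 * pi / 60
omega = 53.81 * 2 * 3.14159 / 60
omega = 338.0982 / 60 = 5.635 rad/s

5.635 rad/s


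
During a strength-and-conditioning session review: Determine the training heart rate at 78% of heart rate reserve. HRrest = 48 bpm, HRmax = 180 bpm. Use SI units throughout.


Target = HRrest + pct*(HRmax - HRrest)
Heart rate reserve = HRmax - HRrest = 180 - 48 = 132 bpm
Fraction = 78% = 0.78
Target = 48 + 0.78 * 132
Target = 48 + 102.96 = 150.96 bpm

150.96 bpm


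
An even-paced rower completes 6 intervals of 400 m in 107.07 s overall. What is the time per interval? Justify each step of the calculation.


Split time = total_time / n_laps = 107.07 / 6
Split time = 17.845 s per lap

17.845 s


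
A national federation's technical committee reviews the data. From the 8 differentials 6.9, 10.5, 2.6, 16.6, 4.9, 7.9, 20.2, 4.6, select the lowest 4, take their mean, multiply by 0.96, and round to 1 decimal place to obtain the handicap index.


All differentials: 6.9, 10.5, 2.6, 16.6, 4.9, 7.9, 20.2, 4.6
Sorted: 2.6, 4.6, 4.9, 6.9, 7.9, 10.5, 16.6, 20.2
Best 4: 2.6, 4.6, 4.9, 6.9
Average of best = 19 / 4 = 4.75
Raw index = 4.75 * 0.96 = 4.56
Handicap index = round(4.56, 1) = 4.6

4.6


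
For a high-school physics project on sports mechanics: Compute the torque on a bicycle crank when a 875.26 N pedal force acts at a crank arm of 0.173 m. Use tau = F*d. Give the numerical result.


tau = F * d
tau = 875.26 * 0.173
tau = 151.42 N*m

151.42 N*m


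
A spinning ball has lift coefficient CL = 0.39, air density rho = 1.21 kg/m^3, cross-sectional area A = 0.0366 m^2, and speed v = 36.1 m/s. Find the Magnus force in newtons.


FM = 0.5 * CL * rho * A * v^2
FM = 0.5 * 0.39 * 1.21 * 0.0366 * 36.1^2
v^2 = 1303.21
FM = 0.5 * 0.39 * 1.21 * 0.0366 * 1303.21 = 11.2542 N

11.2542 N


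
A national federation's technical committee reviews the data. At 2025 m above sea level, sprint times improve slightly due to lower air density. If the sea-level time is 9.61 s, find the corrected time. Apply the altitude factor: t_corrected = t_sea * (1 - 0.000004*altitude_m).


Correction factor = 1 - 0.000004 * 2025 = 0.9919
t_corrected = t_sea * factor = 9.61 * 0.9919
t_corrected = 9.5322 s

9.5322 s


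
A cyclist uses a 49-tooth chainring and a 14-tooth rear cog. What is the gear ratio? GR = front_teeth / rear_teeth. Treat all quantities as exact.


GR = front_teeth / rear_teeth
GR = 49 / 14
GR = 3.5

3.5


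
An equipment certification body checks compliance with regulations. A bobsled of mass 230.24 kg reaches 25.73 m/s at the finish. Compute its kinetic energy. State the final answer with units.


KE = 0.5 * m * v^2
KE = 0.5 * 230.24 * 25.73^2
KE = 0.5 * 230.24 * 662.0329 = 76213.2274 J

76213.2274 J


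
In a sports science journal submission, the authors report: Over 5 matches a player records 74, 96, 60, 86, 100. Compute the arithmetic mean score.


Average = sum / n
Sum = 416
Average = 416 / 5 = 83.2

83.2


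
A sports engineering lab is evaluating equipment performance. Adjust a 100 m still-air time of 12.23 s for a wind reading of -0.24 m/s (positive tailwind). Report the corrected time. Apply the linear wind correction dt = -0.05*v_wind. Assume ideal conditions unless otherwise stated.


dt = -0.05 * v_wind = -0.05 * -0.24 = 0.012 s
t_corrected = t_still + dt = 12.23 + (0.012)
t_corrected = 12.242 s

12.242 s


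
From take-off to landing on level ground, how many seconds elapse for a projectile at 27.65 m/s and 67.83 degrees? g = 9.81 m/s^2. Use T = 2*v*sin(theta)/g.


T = 2*v*sin(theta)/g
sin(theta) = sin(67.83 deg) = 0.9261
T = 2*27.65*0.9261 / 9.81
T = 51.2116 / 9.81 = 5.2203 s

5.2203 s


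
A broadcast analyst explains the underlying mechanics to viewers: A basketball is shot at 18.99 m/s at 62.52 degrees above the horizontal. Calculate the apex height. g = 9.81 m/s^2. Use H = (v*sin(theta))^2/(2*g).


H = (v*sin(theta))^2 / (2*g)
vy = v*sin(theta) = 18.99 * sin(62.52 deg) = 16.8474 m/s
H = vy^2 / (2*g) = 283.8347 / (2*9.81)
H = 283.8347 / 19.62 = 14.4666 m

14.4666 m


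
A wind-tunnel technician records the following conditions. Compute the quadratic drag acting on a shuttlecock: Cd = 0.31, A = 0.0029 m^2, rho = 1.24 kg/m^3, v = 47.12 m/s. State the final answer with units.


Fd = 0.5 * Cd * rho * A * v^2
Fd = 0.5 * 0.31 * 1.24 * 0.0029 * 47.12^2
v^2 = 2220.2944
Fd = 0.5 * 0.31 * 1.24 * 0.0029 * 2220.2944 = 1.2375 N

1.2375 N


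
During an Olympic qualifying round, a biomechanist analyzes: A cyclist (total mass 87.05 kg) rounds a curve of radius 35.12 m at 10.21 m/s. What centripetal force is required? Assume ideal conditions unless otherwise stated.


Fc = m * v^2 / r
v^2 = 10.21^2 = 104.2441
Fc = 87.05 * 104.2441 / 35.12
Fc = 9074.4489 / 35.12 = 258.3841 N

258.3841 N


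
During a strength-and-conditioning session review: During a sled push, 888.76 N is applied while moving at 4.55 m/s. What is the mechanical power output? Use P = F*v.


P = F * v
P = 888.76 * 4.55
P = 4043.858 W

4043.858 W


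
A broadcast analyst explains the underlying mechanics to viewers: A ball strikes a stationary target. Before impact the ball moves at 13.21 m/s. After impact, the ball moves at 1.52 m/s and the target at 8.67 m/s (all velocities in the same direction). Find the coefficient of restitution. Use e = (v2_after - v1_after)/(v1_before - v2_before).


e = (v2_after - v1_after) / (v1_before - v2_before)
Numerator = 8.67 - 1.52 = 7.15
Denominator = 13.21 - 0 = 13.21
e = 7.15 / 13.21 = 0.5413

0.5413


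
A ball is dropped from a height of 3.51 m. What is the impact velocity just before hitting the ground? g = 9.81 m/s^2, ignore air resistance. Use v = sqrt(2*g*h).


v = sqrt(2 * g * h)
v = sqrt(2 * 9.81 * 3.51)
v = sqrt(68.8662) = 8.2986 m/s

8.2986 m/s


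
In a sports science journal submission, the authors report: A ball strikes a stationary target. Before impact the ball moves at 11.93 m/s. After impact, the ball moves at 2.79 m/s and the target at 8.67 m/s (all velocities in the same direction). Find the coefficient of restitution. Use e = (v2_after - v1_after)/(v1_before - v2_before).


e = (v2_after - v1_after) / (v1_before - v2_before)
Numerator = 8.67 - 2.79 = 5.88
Denominator = 11.93 - 0 = 11.93
e = 5.88 / 11.93 = 0.4929

0.4929


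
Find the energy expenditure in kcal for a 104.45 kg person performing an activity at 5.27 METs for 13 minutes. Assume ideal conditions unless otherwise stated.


kcal = MET * mass * time_hr
Convert time: 13 min = 0.2167 hr
kcal = 5.27 * 104.45 * 0.2167
kcal = 119.2645 kcal

119.2645 kcal


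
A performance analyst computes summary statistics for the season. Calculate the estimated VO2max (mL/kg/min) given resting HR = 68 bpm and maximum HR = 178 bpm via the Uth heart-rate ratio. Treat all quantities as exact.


VO2max = 15.3 * HRmax / HRrest
VO2max = 15.3 * 178 / 68
VO2max = 2723.4 / 68 = 40.05 mL/kg/min

40.05 mL/kg/min


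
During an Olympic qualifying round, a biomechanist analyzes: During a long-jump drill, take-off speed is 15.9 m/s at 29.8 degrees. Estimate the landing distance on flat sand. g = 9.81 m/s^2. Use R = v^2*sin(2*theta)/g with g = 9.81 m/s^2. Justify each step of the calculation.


R = v^2 * sin(2*theta) / g
Convert angle to radians: theta = 29.8 deg = 0.5201 rad
sin(2*theta) = sin(1.0402) = 0.8625
R = 15.9^2 * 0.8625 / 9.81
R = 252.81 * 0.8625 / 9.81 = 22.2275 m

22.2275 m


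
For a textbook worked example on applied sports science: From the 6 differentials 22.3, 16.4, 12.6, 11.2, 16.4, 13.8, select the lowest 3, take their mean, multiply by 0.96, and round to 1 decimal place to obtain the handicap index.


All differentials: 22.3, 16.4, 12.6, 11.2, 16.4, 13.8
Sorted: 11.2, 12.6, 13.8, 16.4, 16.4, 22.3
Best 3: 11.2, 12.6, 13.8
Average of best = 37.6 / 3 = 12.5333
Raw index = 12.5333 * 0.96 = 12.032
Handicap index = round(12.032, 1) = 12.0

12.0


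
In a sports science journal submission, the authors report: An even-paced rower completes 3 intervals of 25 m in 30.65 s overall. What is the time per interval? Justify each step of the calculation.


Split time = total_time / n_laps = 30.65 / 3
Split time = 10.2167 s per lap

10.2167 s


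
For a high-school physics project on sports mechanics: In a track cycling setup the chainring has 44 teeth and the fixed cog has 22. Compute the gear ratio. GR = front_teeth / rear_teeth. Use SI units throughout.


GR = front_teeth / rear_teeth
GR = 44 / 22
GR = 2

2


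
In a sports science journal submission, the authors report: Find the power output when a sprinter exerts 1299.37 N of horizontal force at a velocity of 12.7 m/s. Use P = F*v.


P = F * v
P = 1299.37 * 12.7
P = 16501.999 W

16501.999 W


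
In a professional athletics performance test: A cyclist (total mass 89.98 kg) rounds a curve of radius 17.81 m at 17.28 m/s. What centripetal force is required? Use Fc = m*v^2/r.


Fc = m * v^2 / r
v^2 = 17.28^2 = 298.5984
Fc = 89.98 * 298.5984 / 17.81
Fc = 26867.884 / 17.81 = 1508.5842 N

1508.5842 N


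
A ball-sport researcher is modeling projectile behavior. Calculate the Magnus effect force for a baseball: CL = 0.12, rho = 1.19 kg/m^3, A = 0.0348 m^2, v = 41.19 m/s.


FM = 0.5 * CL * rho * A * v^2
FM = 0.5 * 0.12 * 1.19 * 0.0348 * 41.19^2
v^2 = 1696.6161
FM = 0.5 * 0.12 * 1.19 * 0.0348 * 1696.6161 = 4.2156 N

4.2156 N


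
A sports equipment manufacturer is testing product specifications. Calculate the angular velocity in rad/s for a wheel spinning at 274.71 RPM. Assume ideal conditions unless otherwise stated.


omega = RPM * 2 * pi / 60
omega = 274.71 * 2 * 3.14159 / 60
omega = 1726.0538 / 60 = 28.7676 rad/s

28.7676 rad/s


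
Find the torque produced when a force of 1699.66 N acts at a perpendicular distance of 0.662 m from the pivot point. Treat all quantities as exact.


tau = F * d
tau = 1699.66 * 0.662
tau = 1125.1749 N*m

1125.1749 N*m


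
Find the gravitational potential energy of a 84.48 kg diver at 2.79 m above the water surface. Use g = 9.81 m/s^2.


PE = m * g * h
PE = 84.48 * 9.81 * 2.79
PE = 828.7488 * 2.79 = 2312.2092 J

2312.2092 J


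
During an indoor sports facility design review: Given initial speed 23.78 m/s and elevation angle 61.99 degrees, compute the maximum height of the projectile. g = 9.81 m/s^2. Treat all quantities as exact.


H = (v*sin(theta))^2 / (2*g)
vy = v*sin(theta) = 23.78 * sin(61.99 deg) = 20.9945 m/s
H = vy^2 / (2*g) = 440.7709 / (2*9.81)
H = 440.7709 / 19.62 = 22.4654 m

22.4654 m


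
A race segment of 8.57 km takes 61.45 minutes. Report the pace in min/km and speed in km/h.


Pace = time / distance = 61.45 min / 8.57 km = 7.1704 min/km
Speed = distance / time_in_hours = 8.57 / 1.0242 hr
Speed = 8.3678 km/h

7.1704 min/km, 8.3678 km/h


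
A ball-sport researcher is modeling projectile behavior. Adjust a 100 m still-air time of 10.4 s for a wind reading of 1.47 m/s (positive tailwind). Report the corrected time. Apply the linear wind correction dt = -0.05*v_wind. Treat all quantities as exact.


dt = -0.05 * v_wind = -0.05 * 1.47 = -0.0735 s
t_corrected = t_still + dt = 10.4 + (-0.0735)
t_corrected = 10.3265 s

10.3265 s


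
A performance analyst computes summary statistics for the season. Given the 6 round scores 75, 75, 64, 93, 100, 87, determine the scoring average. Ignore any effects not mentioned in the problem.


Average = sum / n
Sum = 494
Average = 494 / 6 = 82.3333

82.3333


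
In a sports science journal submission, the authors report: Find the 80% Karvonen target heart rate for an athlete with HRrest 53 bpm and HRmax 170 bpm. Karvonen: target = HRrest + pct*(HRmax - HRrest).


Target = HRrest + pct*(HRmax - HRrest)
Heart rate reserve = HRmax - HRrest = 170 - 53 = 117 bpm
Fraction = 80% = 0.8
Target = 53 + 0.8 * 117
Target = 53 + 93.6 = 146.6 bpm

146.6 bpm


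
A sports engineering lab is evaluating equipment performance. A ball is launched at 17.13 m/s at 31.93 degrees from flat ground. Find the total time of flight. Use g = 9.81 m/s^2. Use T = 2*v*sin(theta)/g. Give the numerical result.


T = 2*v*sin(theta)/g
sin(theta) = sin(31.93 deg) = 0.5289
T = 2*17.13*0.5289 / 9.81
T = 18.1195 / 9.81 = 1.847 s

1.847 s


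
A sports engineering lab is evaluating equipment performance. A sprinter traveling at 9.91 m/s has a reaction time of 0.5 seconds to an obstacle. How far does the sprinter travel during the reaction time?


d = v * t
d = 9.91 * 0.5
d = 4.955 m

4.955 m


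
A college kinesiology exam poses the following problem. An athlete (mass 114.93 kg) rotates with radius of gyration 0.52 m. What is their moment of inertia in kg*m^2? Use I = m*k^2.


I = m * k^2
I = 114.93 * 0.52^2
I = 114.93 * 0.2704 = 31.0771 kg*m^2

31.0771 kg*m^2


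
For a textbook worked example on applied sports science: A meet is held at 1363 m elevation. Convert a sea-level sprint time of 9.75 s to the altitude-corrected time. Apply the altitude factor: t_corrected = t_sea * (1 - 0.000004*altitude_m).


Correction factor = 1 - 0.000004 * 1363 = 0.994548
t_corrected = t_sea * factor = 9.75 * 0.994548
t_corrected = 9.6968 s

9.6968 s


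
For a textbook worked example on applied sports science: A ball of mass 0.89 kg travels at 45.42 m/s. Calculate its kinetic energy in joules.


KE = 0.5 * m * v^2
KE = 0.5 * 0.89 * 45.42^2
KE = 0.5 * 0.89 * 2062.9764 = 918.0245 J

918.0245 J


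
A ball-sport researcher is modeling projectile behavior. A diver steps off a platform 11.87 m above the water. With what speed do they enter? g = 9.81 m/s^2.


v = sqrt(2 * g * h)
v = sqrt(2 * 9.81 * 11.87)
v = sqrt(232.8894) = 15.2607 m/s

15.2607 m/s


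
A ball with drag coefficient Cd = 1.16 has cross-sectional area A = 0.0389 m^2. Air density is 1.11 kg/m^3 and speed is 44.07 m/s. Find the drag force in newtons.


Fd = 0.5 * Cd * rho * A * v^2
Fd = 0.5 * 1.16 * 1.11 * 0.0389 * 44.07^2
v^2 = 1942.1649
Fd = 0.5 * 1.16 * 1.11 * 0.0389 * 1942.1649 = 48.6392 N

48.6392 N


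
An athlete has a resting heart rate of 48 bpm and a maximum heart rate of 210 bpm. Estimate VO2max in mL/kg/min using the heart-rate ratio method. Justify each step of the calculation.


VO2max = 15.3 * HRmax / HRrest
VO2max = 15.3 * 210 / 48
VO2max = 3213 / 48 = 66.9375 mL/kg/min

66.9375 mL/kg/min


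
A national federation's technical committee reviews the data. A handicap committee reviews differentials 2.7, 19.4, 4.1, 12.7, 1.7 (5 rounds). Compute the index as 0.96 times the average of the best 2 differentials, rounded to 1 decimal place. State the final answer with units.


All differentials: 2.7, 19.4, 4.1, 12.7, 1.7
Sorted: 1.7, 2.7, 4.1, 12.7, 19.4
Best 2: 1.7, 2.7
Average of best = 4.4 / 2 = 2.2
Raw index = 2.2 * 0.96 = 2.112
Handicap index = round(2.112, 1) = 2.1

2.1


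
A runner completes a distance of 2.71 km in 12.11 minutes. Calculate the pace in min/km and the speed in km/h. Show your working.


Pace = time / distance = 12.11 min / 2.71 km = 4.4686 min/km
Speed = distance / time_in_hours = 2.71 / 0.2018 hr
Speed = 13.4269 km/h

4.4686 min/km, 13.4269 km/h


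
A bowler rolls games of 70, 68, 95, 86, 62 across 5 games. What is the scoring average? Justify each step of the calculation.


Average = sum / n
Sum = 381
Average = 381 / 5 = 76.2

76.2


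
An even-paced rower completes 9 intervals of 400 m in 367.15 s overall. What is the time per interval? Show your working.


Split time = total_time / n_laps = 367.15 / 9
Split time = 40.7944 s per lap

40.7944 s


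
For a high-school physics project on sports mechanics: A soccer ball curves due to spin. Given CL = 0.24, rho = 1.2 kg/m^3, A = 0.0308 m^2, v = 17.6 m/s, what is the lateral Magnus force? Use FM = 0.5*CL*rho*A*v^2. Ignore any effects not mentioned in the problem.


FM = 0.5 * CL * rho * A * v^2
FM = 0.5 * 0.24 * 1.2 * 0.0308 * 17.6^2
v^2 = 309.76
FM = 0.5 * 0.24 * 1.2 * 0.0308 * 309.76 = 1.3738 N

1.3738 N


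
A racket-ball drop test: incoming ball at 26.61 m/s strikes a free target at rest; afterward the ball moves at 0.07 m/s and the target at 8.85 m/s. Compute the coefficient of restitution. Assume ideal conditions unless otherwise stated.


e = (v2_after - v1_after) / (v1_before - v2_before)
Numerator = 8.85 - 0.07 = 8.78
Denominator = 26.61 - 0 = 26.61
e = 8.78 / 26.61 = 0.33

0.33


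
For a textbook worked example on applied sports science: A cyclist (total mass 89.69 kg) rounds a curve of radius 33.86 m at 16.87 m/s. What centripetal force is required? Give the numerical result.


Fc = m * v^2 / r
v^2 = 16.87^2 = 284.5969
Fc = 89.69 * 284.5969 / 33.86
Fc = 25525.496 / 33.86 = 753.854 N

753.854 N


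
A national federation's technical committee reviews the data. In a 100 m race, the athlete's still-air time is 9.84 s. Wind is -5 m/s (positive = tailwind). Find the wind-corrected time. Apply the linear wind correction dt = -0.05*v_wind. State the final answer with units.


dt = -0.05 * v_wind = -0.05 * -5 = 0.25 s
t_corrected = t_still + dt = 9.84 + (0.25)
t_corrected = 10.09 s

10.09 s


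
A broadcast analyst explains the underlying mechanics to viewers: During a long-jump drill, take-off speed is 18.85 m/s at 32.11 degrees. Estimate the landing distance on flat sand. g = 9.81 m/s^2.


R = v^2 * sin(2*theta) / g
Convert angle to radians: theta = 32.11 deg = 0.5604 rad
sin(2*theta) = sin(1.1209) = 0.9005
R = 18.85^2 * 0.9005 / 9.81
R = 355.3225 * 0.9005 / 9.81 = 32.6154 m

32.6154 m


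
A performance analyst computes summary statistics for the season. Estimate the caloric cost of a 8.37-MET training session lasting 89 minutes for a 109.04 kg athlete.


kcal = MET * mass * time_hr
Convert time: 89 min = 1.4833 hr
kcal = 8.37 * 109.04 * 1.4833
kcal = 1353.7861 kcal

1353.7861 kcal


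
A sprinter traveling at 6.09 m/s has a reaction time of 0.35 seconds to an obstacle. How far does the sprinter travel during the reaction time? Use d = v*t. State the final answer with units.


d = v * t
d = 6.09 * 0.35
d = 2.1315 m

2.1315 m


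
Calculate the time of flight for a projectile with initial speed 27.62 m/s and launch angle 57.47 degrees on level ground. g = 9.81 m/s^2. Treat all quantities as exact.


T = 2*v*sin(theta)/g
sin(theta) = sin(57.47 deg) = 0.8431
T = 2*27.62*0.8431 / 9.81
T = 46.5734 / 9.81 = 4.7475 s

4.7475 s


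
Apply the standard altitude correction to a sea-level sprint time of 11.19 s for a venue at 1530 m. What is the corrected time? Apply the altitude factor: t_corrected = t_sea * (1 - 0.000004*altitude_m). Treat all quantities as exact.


Correction factor = 1 - 0.000004 * 1530 = 0.99388
t_corrected = t_sea * factor = 11.19 * 0.99388
t_corrected = 11.1215 s

11.1215 s


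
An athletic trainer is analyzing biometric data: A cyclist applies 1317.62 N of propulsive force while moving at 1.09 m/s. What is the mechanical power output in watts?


P = F * v
P = 1317.62 * 1.09
P = 1436.2058 W

1436.2058 W


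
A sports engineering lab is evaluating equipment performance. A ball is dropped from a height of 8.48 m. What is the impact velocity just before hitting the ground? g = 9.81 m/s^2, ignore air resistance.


v = sqrt(2 * g * h)
v = sqrt(2 * 9.81 * 8.48)
v = sqrt(166.3776) = 12.8987 m/s

12.8987 m/s


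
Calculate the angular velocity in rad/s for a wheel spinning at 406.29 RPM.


omega = RPM * 2 * pi / 60
omega = 406.29 * 2 * 3.14159 / 60
omega = 2552.7954 / 60 = 42.5466 rad/s

42.5466 rad/s


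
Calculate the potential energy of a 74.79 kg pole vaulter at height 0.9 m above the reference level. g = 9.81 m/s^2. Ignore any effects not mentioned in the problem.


PE = m * g * h
PE = 74.79 * 9.81 * 0.9
PE = 733.6899 * 0.9 = 660.3209 J

660.3209 J


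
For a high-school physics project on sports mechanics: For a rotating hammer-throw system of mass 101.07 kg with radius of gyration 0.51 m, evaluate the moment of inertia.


I = m * k^2
I = 101.07 * 0.51^2
I = 101.07 * 0.2601 = 26.2883 kg*m^2

26.2883 kg*m^2


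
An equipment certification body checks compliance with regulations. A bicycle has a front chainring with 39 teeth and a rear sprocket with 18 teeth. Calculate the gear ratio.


GR = front_teeth / rear_teeth
GR = 39 / 18
GR = 2.1667

2.1667


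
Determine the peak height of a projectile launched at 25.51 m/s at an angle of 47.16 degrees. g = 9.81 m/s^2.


H = (v*sin(theta))^2 / (2*g)
vy = v*sin(theta) = 25.51 * sin(47.16 deg) = 18.7053 m/s
H = vy^2 / (2*g) = 349.8899 / (2*9.81)
H = 349.8899 / 19.62 = 17.8333 m

17.8333 m


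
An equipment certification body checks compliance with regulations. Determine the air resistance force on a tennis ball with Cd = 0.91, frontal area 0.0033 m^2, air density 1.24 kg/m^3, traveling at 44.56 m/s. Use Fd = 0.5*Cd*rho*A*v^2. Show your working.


Fd = 0.5 * Cd * rho * A * v^2
Fd = 0.5 * 0.91 * 1.24 * 0.0033 * 44.56^2
v^2 = 1985.5936
Fd = 0.5 * 0.91 * 1.24 * 0.0033 * 1985.5936 = 3.6969 N

3.6969 N


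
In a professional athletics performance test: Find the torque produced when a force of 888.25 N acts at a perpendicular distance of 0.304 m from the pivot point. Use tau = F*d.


tau = F * d
tau = 888.25 * 0.304
tau = 270.028 N*m

270.028 N*m


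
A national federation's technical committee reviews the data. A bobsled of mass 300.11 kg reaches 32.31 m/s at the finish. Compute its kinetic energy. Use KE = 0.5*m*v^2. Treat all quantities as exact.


KE = 0.5 * m * v^2
KE = 0.5 * 300.11 * 32.31^2
KE = 0.5 * 300.11 * 1043.9361 = 156647.8315 J

156647.8315 J


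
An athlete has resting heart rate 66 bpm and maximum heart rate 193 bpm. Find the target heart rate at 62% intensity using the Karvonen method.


Target = HRrest + pct*(HRmax - HRrest)
Heart rate reserve = HRmax - HRrest = 193 - 66 = 127 bpm
Fraction = 62% = 0.62
Target = 66 + 0.62 * 127
Target = 66 + 78.74 = 144.74 bpm

144.74 bpm


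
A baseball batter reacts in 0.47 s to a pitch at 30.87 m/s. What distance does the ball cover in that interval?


d = v * t
d = 30.87 * 0.47
d = 14.5089 m

14.5089 m


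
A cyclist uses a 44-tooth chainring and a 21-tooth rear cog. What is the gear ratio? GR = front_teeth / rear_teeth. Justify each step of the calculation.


GR = front_teeth / rear_teeth
GR = 44 / 21
GR = 2.0952

2.0952


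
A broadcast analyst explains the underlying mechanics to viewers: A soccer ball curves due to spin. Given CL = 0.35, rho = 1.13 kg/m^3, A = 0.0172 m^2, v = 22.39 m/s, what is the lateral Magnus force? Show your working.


FM = 0.5 * CL * rho * A * v^2
FM = 0.5 * 0.35 * 1.13 * 0.0172 * 22.39^2
v^2 = 501.3121
FM = 0.5 * 0.35 * 1.13 * 0.0172 * 501.3121 = 1.7051 N

1.7051 N


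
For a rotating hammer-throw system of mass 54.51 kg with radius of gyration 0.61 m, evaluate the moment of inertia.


I = m * k^2
I = 54.51 * 0.61^2
I = 54.51 * 0.3721 = 20.2832 kg*m^2

20.2832 kg*m^2


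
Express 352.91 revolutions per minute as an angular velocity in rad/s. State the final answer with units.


omega = RPM * 2 * pi / 60
omega = 352.91 * 2 * 3.14159 / 60
omega = 2217.3989 / 60 = 36.9566 rad/s

36.9566 rad/s


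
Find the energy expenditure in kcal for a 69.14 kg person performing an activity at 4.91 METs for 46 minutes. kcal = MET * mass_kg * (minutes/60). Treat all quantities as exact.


kcal = MET * mass * time_hr
Convert time: 46 min = 0.7667 hr
kcal = 4.91 * 69.14 * 0.7667
kcal = 260.266 kcal

260.266 kcal


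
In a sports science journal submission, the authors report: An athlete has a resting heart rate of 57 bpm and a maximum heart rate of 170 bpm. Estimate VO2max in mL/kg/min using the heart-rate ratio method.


VO2max = 15.3 * HRmax / HRrest
VO2max = 15.3 * 170 / 57
VO2max = 2601 / 57 = 45.6316 mL/kg/min

45.6316 mL/kg/min


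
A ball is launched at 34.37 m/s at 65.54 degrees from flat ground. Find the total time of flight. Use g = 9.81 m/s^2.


T = 2*v*sin(theta)/g
sin(theta) = sin(65.54 deg) = 0.9103
T = 2*34.37*0.9103 / 9.81
T = 62.5706 / 9.81 = 6.3782 s

6.3782 s


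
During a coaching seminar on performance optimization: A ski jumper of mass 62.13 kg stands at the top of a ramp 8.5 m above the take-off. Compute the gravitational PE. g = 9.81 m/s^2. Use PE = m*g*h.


PE = m * g * h
PE = 62.13 * 9.81 * 8.5
PE = 609.4953 * 8.5 = 5180.7101 J

5180.7101 J


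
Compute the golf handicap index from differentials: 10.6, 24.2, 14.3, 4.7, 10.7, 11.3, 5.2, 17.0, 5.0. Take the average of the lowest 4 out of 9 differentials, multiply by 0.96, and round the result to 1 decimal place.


All differentials: 10.6, 24.2, 14.3, 4.7, 10.7, 11.3, 5.2, 17.0, 5.0
Sorted: 4.7, 5.0, 5.2, 10.6, 10.7, 11.3, 14.3, 17.0, 24.2
Best 4: 4.7, 5.0, 5.2, 10.6
Average of best = 25.5 / 4 = 6.375
Raw index = 6.375 * 0.96 = 6.12
Handicap index = round(6.12, 1) = 6.1

6.1


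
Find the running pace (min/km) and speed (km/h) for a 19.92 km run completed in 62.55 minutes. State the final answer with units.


Pace = time / distance = 62.55 min / 19.92 km = 3.1401 min/km
Speed = distance / time_in_hours = 19.92 / 1.0425 hr
Speed = 19.1079 km/h

3.1401 min/km, 19.1079 km/h


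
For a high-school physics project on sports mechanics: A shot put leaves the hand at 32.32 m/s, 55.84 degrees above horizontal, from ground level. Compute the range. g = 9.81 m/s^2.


R = v^2 * sin(2*theta) / g
Convert angle to radians: theta = 55.84 deg = 0.9746 rad
sin(2*theta) = sin(1.9492) = 0.9293
R = 32.32^2 * 0.9293 / 9.81
R = 1044.5824 * 0.9293 / 9.81 = 98.9491 m

98.9491 m


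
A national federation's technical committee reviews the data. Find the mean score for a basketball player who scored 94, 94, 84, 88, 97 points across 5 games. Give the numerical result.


Average = sum / n
Sum = 457
Average = 457 / 5 = 91.4

91.4
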